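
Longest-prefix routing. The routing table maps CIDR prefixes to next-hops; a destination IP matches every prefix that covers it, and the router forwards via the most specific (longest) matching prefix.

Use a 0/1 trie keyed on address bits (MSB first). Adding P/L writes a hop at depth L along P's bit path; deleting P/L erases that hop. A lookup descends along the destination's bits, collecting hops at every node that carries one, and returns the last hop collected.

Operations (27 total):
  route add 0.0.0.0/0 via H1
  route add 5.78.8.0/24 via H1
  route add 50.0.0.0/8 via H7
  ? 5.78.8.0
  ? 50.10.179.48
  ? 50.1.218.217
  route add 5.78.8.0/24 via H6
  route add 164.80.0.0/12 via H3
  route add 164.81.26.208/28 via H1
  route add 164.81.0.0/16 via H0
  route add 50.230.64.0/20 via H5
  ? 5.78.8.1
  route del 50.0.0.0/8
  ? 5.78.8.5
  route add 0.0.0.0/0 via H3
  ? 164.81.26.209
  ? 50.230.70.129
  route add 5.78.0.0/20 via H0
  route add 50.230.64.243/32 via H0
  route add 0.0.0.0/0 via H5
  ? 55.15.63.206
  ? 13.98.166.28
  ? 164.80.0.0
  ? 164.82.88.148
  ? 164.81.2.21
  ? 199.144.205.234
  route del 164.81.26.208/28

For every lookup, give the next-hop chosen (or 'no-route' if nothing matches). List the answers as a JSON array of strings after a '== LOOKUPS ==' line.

Process each operation:
  add 0.0.0.0/0 -> H1 at depth 0
  add 5.78.8.0/24 -> H1 at depth 24
  add 50.0.0.0/8 -> H7 at depth 8
  ? 5.78.8.0  path d0:H1→d1:-→d2:-→d3:-→d4:-→d5:-→d6:-→d7:-→d8:-→d9:-→d10:-→d11:-→d12:-→d13:-→d14:-→d15:-→d16:-→d17:-→d18:-→d19:-→d20:-→d21:-→d22:-→d23:-→d24:H1  best=H1
  ? 50.10.179.48  path d0:H1→d1:-→d2:-→d3:-→d4:-→d5:-→d6:-→d7:-→d8:H7  best=H7
  ? 50.1.218.217  path d0:H1→d1:-→d2:-→d3:-→d4:-→d5:-→d6:-→d7:-→d8:H7  best=H7
  add 5.78.8.0/24 -> H6 at depth 24
  add 164.80.0.0/12 -> H3 at depth 12
  add 164.81.26.208/28 -> H1 at depth 28
  add 164.81.0.0/16 -> H0 at depth 16
  add 50.230.64.0/20 -> H5 at depth 20
  ? 5.78.8.1  path d0:H1→d1:-→d2:-→d3:-→d4:-→d5:-→d6:-→d7:-→d8:-→d9:-→d10:-→d11:-→d12:-→d13:-→d14:-→d15:-→d16:-→d17:-→d18:-→d19:-→d20:-→d21:-→d22:-→d23:-→d24:H6  best=H6
  - 50.0.0.0/8 clear@8
  ? 5.78.8.5  path d0:H1→d1:-→d2:-→d3:-→d4:-→d5:-→d6:-→d7:-→d8:-→d9:-→d10:-→d11:-→d12:-→d13:-→d14:-→d15:-→d16:-→d17:-→d18:-→d19:-→d20:-→d21:-→d22:-→d23:-→d24:H6  best=H6
  add 0.0.0.0/0 -> H3 at depth 0
  ? 164.81.26.209  path d0:H3→d1:-→d2:-→d3:-→d4:-→d5:-→d6:-→d7:-→d8:-→d9:-→d10:-→d11:-→d12:H3→d13:-→d14:-→d15:-→d16:H0→d17:-→d18:-→d19:-→d20:-→d21:-→d22:-→d23:-→d24:-→d25:-→d26:-→d27:-→d28:H1  best=H1
  ? 50.230.70.129  path d0:H3→d1:-→d2:-→d3:-→d4:-→d5:-→d6:-→d7:-→d8:-→d9:-→d10:-→d11:-→d12:-→d13:-→d14:-→d15:-→d16:-→d17:-→d18:-→d19:-→d20:H5  best=H5
  add 5.78.0.0/20 -> H0 at depth 20
  add 50.230.64.243/32 -> H0 at depth 32
  add 0.0.0.0/0 -> H5 at depth 0
  ? 55.15.63.206  path d0:H5→d1:-→d2:-→d3:-→d4:-→d5:-  best=H5
  ? 13.98.166.28  path d0:H5→d1:-→d2:-→d3:-→d4:-  best=H5
  ? 164.80.0.0  path d0:H5→d1:-→d2:-→d3:-→d4:-→d5:-→d6:-→d7:-→d8:-→d9:-→d10:-→d11:-→d12:H3→d13:-→d14:-→d15:-  best=H3
  ? 164.82.88.148  path d0:H5→d1:-→d2:-→d3:-→d4:-→d5:-→d6:-→d7:-→d8:-→d9:-→d10:-→d11:-→d12:H3→d13:-→d14:-  best=H3
  ? 164.81.2.21  path d0:H5→d1:-→d2:-→d3:-→d4:-→d5:-→d6:-→d7:-→d8:-→d9:-→d10:-→d11:-→d12:H3→d13:-→d14:-→d15:-→d16:H0→d17:-→d18:-→d19:-  best=H0
  ? 199.144.205.234  path d0:H5→d1:-  best=H5
  - 164.81.26.208/28 clear@28

== LOOKUPS ==
["H1","H7","H7","H6","H6","H1","H5","H5","H5","H3","H3","H0","H5"]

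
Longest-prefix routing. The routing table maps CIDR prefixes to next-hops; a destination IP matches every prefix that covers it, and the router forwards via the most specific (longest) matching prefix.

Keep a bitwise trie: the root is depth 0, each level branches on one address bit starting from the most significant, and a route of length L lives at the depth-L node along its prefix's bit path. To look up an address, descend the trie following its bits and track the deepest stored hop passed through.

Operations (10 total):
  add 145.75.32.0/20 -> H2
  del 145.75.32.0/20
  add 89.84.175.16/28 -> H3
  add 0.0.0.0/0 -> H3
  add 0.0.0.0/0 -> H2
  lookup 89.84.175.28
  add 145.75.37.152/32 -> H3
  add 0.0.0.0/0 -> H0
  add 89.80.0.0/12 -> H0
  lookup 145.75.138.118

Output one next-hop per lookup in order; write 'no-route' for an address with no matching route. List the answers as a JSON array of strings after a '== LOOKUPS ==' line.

Apply in order:
  add 145.75.32.0/20 -> H2 at depth 20
  - 145.75.32.0/20 clear@20
  add 89.84.175.16/28 -> H3 at depth 28
  add 0.0.0.0/0 -> H3 at depth 0
  add 0.0.0.0/0 -> H2 at depth 0
  lookup 89.84.175.28: bits 0101100101010100101011110001 walk d0:H2→d1:-→d2:-→d3:-→d4:-→d5:-→d6:-→d7:-→d8:-→d9:-→d10:-→d11:-→d12:-→d13:-→d14:-→d15:-→d16:-→d17:-→d18:-→d19:-→d20:-→d21:-→d22:-→d23:-→d24:-→d25:-→d26:-→d27:-→d28:H3 -> H3
  add 145.75.37.152/32 -> H3 at depth 32
  add 0.0.0.0/0 -> H0 at depth 0
  add 89.80.0.0/12 -> H0 at depth 12
  lookup 145.75.138.118: bits 1001000101001011 walk d0:H0→d1:-→d2:-→d3:-→d4:-→d5:-→d6:-→d7:-→d8:-→d9:-→d10:-→d11:-→d12:-→d13:-→d14:-→d15:-→d16:- -> H0

== LOOKUPS ==
["H3","H0"]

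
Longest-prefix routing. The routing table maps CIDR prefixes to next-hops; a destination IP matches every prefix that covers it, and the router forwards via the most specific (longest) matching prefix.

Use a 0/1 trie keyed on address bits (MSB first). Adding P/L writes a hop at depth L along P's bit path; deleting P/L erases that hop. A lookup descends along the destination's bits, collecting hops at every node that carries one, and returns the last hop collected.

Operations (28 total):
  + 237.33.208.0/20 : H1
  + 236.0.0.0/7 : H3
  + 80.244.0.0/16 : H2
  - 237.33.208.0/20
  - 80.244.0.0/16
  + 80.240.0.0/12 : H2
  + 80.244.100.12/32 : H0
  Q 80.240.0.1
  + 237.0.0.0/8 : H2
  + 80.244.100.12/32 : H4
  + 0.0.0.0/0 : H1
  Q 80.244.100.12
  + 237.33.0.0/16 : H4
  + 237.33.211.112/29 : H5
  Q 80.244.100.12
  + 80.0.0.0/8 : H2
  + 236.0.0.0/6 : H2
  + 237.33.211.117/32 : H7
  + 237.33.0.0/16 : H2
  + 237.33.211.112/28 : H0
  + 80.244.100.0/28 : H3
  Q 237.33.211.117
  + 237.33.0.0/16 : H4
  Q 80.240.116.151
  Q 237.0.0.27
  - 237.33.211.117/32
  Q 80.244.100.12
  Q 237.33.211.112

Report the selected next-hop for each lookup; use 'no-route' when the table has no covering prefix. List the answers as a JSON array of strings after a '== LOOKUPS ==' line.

Trace:
  + 237.33.208.0/20 (H1) depth=20
  + 236.0.0.0/7 (H3) depth=7
  + 80.244.0.0/16 (H2) depth=16
  - 237.33.208.0/20 clear@20
  - 80.244.0.0/16 clear@16
  + 80.240.0.0/12 (H2) depth=12
  + 80.244.100.12/32 (H0) depth=32
  Q 80.240.0.1: descend 0101000011110 ; hops seen [H2] ; pick H2
  + 237.0.0.0/8 (H2) depth=8
  + 80.244.100.12/32 (H4) depth=32
  + 0.0.0.0/0 (H1) depth=0
  Q 80.244.100.12: descend 01010000111101000110010000001100 ; hops seen [H1,H2,H4] ; pick H4
  + 237.33.0.0/16 (H4) depth=16
  + 237.33.211.112/29 (H5) depth=29
  Q 80.244.100.12: descend 01010000111101000110010000001100 ; hops seen [H1,H2,H4] ; pick H4
  + 80.0.0.0/8 (H2) depth=8
  + 236.0.0.0/6 (H2) depth=6
  + 237.33.211.117/32 (H7) depth=32
  + 237.33.0.0/16 (H2) depth=16
  + 237.33.211.112/28 (H0) depth=28
  + 80.244.100.0/28 (H3) depth=28
  Q 237.33.211.117: descend 11101101001000011101001101110101 ; hops seen [H1,H2,H3,H2,H2,H0,H5,H7] ; pick H7
  + 237.33.0.0/16 (H4) depth=16
  Q 80.240.116.151: descend 0101000011110 ; hops seen [H1,H2,H2] ; pick H2
  Q 237.0.0.27: descend 1110110100 ; hops seen [H1,H2,H3,H2] ; pick H2
  - 237.33.211.117/32 clear@32
  Q 80.244.100.12: descend 01010000111101000110010000001100 ; hops seen [H1,H2,H2,H3,H4] ; pick H4
  Q 237.33.211.112: descend 11101101001000011101001101110 ; hops seen [H1,H2,H3,H2,H4,H0,H5] ; pick H5

== LOOKUPS ==
["H2","H4","H4","H7","H2","H2","H4","H5"]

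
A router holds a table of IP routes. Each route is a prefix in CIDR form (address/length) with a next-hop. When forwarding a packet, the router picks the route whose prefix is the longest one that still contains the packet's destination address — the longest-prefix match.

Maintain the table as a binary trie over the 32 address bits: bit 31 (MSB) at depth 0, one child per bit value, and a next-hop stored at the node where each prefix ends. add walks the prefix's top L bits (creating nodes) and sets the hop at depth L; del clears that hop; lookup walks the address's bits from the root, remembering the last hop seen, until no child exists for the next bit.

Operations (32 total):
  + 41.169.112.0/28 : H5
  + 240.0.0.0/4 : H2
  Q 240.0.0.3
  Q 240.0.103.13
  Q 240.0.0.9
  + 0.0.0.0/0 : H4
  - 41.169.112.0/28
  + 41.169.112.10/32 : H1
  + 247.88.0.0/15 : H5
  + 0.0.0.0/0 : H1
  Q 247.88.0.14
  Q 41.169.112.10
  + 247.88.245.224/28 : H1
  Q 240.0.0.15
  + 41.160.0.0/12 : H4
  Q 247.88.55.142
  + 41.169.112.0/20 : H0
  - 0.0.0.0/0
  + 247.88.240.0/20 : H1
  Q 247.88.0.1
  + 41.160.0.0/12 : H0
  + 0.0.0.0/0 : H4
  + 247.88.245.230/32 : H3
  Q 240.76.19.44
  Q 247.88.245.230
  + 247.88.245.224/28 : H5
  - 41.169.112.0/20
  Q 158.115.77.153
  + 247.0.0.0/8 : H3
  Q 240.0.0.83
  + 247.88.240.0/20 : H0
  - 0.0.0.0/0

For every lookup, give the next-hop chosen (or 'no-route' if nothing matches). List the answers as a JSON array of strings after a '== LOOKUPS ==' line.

Trace:
  + 41.169.112.0/28 (H5) depth=28
  + 240.0.0.0/4 (H2) depth=4
  ? 240.0.0.3  path d0:-→d1:-→d2:-→d3:-→d4:H2  best=H2
  ? 240.0.103.13  path d0:-→d1:-→d2:-→d3:-→d4:H2  best=H2
  ? 240.0.0.9  path d0:-→d1:-→d2:-→d3:-→d4:H2  best=H2
  + 0.0.0.0/0 (H4) depth=0
  - 41.169.112.0/28 clear@28
  + 41.169.112.10/32 (H1) depth=32
  + 247.88.0.0/15 (H5) depth=15
  + 0.0.0.0/0 (H1) depth=0
  ? 247.88.0.14  path d0:H1→d1:-→d2:-→d3:-→d4:H2→d5:-→d6:-→d7:-→d8:-→d9:-→d10:-→d11:-→d12:-→d13:-→d14:-→d15:H5  best=H5
  ? 41.169.112.10  path d0:H1→d1:-→d2:-→d3:-→d4:-→d5:-→d6:-→d7:-→d8:-→d9:-→d10:-→d11:-→d12:-→d13:-→d14:-→d15:-→d16:-→d17:-→d18:-→d19:-→d20:-→d21:-→d22:-→d23:-→d24:-→d25:-→d26:-→d27:-→d28:-→d29:-→d30:-→d31:-→d32:H1  best=H1
  + 247.88.245.224/28 (H1) depth=28
  ? 240.0.0.15  path d0:H1→d1:-→d2:-→d3:-→d4:H2→d5:-  best=H2
  + 41.160.0.0/12 (H4) depth=12
  ? 247.88.55.142  path d0:H1→d1:-→d2:-→d3:-→d4:H2→d5:-→d6:-→d7:-→d8:-→d9:-→d10:-→d11:-→d12:-→d13:-→d14:-→d15:H5→d16:-  best=H5
  + 41.169.112.0/20 (H0) depth=20
  - 0.0.0.0/0 clear@0
  + 247.88.240.0/20 (H1) depth=20
  ? 247.88.0.1  path d0:-→d1:-→d2:-→d3:-→d4:H2→d5:-→d6:-→d7:-→d8:-→d9:-→d10:-→d11:-→d12:-→d13:-→d14:-→d15:H5→d16:-  best=H5
  + 41.160.0.0/12 (H0) depth=12
  + 0.0.0.0/0 (H4) depth=0
  + 247.88.245.230/32 (H3) depth=32
  ? 240.76.19.44  path d0:H4→d1:-→d2:-→d3:-→d4:H2→d5:-  best=H2
  ? 247.88.245.230  path d0:H4→d1:-→d2:-→d3:-→d4:H2→d5:-→d6:-→d7:-→d8:-→d9:-→d10:-→d11:-→d12:-→d13:-→d14:-→d15:H5→d16:-→d17:-→d18:-→d19:-→d20:H1→d21:-→d22:-→d23:-→d24:-→d25:-→d26:-→d27:-→d28:H1→d29:-→d30:-→d31:-→d32:H3  best=H3
  + 247.88.245.224/28 (H5) depth=28
  - 41.169.112.0/20 clear@20
  ? 158.115.77.153  path d0:H4→d1:-  best=H4
  + 247.0.0.0/8 (H3) depth=8
  ? 240.0.0.83  path d0:H4→d1:-→d2:-→d3:-→d4:H2→d5:-  best=H2
  + 247.88.240.0/20 (H0) depth=20
  - 0.0.0.0/0 clear@0

== LOOKUPS ==
["H2","H2","H2","H5","H1","H2","H5","H5","H2","H3","H4","H2"]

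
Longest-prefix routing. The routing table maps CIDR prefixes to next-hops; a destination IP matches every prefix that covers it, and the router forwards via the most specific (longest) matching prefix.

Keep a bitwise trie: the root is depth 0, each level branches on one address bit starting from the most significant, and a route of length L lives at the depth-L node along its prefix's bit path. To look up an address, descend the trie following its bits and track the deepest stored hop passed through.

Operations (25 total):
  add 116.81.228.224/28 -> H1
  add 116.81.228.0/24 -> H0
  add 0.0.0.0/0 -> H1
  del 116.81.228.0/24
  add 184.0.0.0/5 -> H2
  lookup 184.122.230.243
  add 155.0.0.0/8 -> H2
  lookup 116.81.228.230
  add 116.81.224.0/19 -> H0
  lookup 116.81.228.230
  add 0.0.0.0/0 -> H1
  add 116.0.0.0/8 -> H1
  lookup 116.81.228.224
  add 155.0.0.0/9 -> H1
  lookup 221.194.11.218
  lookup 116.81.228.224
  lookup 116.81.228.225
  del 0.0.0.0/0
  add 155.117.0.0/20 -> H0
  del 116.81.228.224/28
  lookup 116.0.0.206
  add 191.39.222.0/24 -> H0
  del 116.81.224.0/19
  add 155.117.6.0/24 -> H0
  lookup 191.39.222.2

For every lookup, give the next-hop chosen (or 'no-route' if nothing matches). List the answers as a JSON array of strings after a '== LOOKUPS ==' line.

Process each operation:
  + 116.81.228.224/28 (H1) depth=28
  + 116.81.228.0/24 (H0) depth=24
  + 0.0.0.0/0 (H1) depth=0
  del 116.81.228.0/24 (clear depth 24)
  + 184.0.0.0/5 (H2) depth=5
  Q 184.122.230.243: descend 10111 ; hops seen [H1,H2] ; pick H2
  + 155.0.0.0/8 (H2) depth=8
  Q 116.81.228.230: descend 0111010001010001111001001110 ; hops seen [H1,H1] ; pick H1
  + 116.81.224.0/19 (H0) depth=19
  Q 116.81.228.230: descend 0111010001010001111001001110 ; hops seen [H1,H0,H1] ; pick H1
  + 0.0.0.0/0 (H1) depth=0
  + 116.0.0.0/8 (H1) depth=8
  Q 116.81.228.224: descend 0111010001010001111001001110 ; hops seen [H1,H1,H0,H1] ; pick H1
  + 155.0.0.0/9 (H1) depth=9
  Q 221.194.11.218: descend 1 ; hops seen [H1] ; pick H1
  Q 116.81.228.224: descend 0111010001010001111001001110 ; hops seen [H1,H1,H0,H1] ; pick H1
  Q 116.81.228.225: descend 0111010001010001111001001110 ; hops seen [H1,H1,H0,H1] ; pick H1
  del 0.0.0.0/0 (clear depth 0)
  + 155.117.0.0/20 (H0) depth=20
  del 116.81.228.224/28 (clear depth 28)
  Q 116.0.0.206: descend 011101000 ; hops seen [H1] ; pick H1
  + 191.39.222.0/24 (H0) depth=24
  del 116.81.224.0/19 (clear depth 19)
  + 155.117.6.0/24 (H0) depth=24
  Q 191.39.222.2: descend 101111110010011111011110 ; hops seen [H2,H0] ; pick H0

== LOOKUPS ==
["H2","H1","H1","H1","H1","H1","H1","H1","H0"]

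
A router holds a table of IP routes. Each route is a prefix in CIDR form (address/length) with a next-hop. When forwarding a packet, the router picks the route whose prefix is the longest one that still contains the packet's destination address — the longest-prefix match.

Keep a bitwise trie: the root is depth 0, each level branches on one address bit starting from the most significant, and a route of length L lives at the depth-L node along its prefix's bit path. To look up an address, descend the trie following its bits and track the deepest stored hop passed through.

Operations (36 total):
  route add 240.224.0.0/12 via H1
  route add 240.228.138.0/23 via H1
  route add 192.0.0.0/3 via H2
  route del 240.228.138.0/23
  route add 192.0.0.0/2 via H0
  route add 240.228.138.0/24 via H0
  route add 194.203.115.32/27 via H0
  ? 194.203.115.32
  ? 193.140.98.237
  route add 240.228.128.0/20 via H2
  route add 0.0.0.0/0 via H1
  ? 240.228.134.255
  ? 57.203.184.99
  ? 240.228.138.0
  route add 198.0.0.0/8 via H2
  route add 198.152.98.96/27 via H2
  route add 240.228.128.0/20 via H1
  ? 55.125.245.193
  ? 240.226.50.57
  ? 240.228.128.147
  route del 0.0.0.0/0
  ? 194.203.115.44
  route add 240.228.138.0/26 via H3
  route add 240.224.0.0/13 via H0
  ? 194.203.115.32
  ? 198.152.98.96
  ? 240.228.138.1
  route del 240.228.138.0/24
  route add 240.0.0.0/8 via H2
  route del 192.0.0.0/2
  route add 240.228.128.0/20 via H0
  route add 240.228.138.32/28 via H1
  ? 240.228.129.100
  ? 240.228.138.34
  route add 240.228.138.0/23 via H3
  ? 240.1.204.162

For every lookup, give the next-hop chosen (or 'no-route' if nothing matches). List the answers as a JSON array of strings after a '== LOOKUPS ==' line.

Apply in order:
  add 240.224.0.0/12 -> H1 at depth 12
  add 240.228.138.0/23 -> H1 at depth 23
  add 192.0.0.0/3 -> H2 at depth 3
  del 240.228.138.0/23 (clear depth 23)
  add 192.0.0.0/2 -> H0 at depth 2
  add 240.228.138.0/24 -> H0 at depth 24
  add 194.203.115.32/27 -> H0 at depth 27
  ? 194.203.115.32  path d0:-→d1:-→d2:H0→d3:H2→d4:-→d5:-→d6:-→d7:-→d8:-→d9:-→d10:-→d11:-→d12:-→d13:-→d14:-→d15:-→d16:-→d17:-→d18:-→d19:-→d20:-→d21:-→d22:-→d23:-→d24:-→d25:-→d26:-→d27:H0  best=H0
  ? 193.140.98.237  path d0:-→d1:-→d2:H0→d3:H2→d4:-→d5:-→d6:-  best=H2
  add 240.228.128.0/20 -> H2 at depth 20
  add 0.0.0.0/0 -> H1 at depth 0
  ? 240.228.134.255  path d0:H1→d1:-→d2:H0→d3:-→d4:-→d5:-→d6:-→d7:-→d8:-→d9:-→d10:-→d11:-→d12:H1→d13:-→d14:-→d15:-→d16:-→d17:-→d18:-→d19:-→d20:H2  best=H2
  ? 57.203.184.99  path d0:H1  best=H1
  ? 240.228.138.0  path d0:H1→d1:-→d2:H0→d3:-→d4:-→d5:-→d6:-→d7:-→d8:-→d9:-→d10:-→d11:-→d12:H1→d13:-→d14:-→d15:-→d16:-→d17:-→d18:-→d19:-→d20:H2→d21:-→d22:-→d23:-→d24:H0  best=H0
  add 198.0.0.0/8 -> H2 at depth 8
  add 198.152.98.96/27 -> H2 at depth 27
  add 240.228.128.0/20 -> H1 at depth 20
  ? 55.125.245.193  path d0:H1  best=H1
  ? 240.226.50.57  path d0:H1→d1:-→d2:H0→d3:-→d4:-→d5:-→d6:-→d7:-→d8:-→d9:-→d10:-→d11:-→d12:H1→d13:-  best=H1
  ? 240.228.128.147  path d0:H1→d1:-→d2:H0→d3:-→d4:-→d5:-→d6:-→d7:-→d8:-→d9:-→d10:-→d11:-→d12:H1→d13:-→d14:-→d15:-→d16:-→d17:-→d18:-→d19:-→d20:H1  best=H1
  del 0.0.0.0/0 (clear depth 0)
  ? 194.203.115.44  path d0:-→d1:-→d2:H0→d3:H2→d4:-→d5:-→d6:-→d7:-→d8:-→d9:-→d10:-→d11:-→d12:-→d13:-→d14:-→d15:-→d16:-→d17:-→d18:-→d19:-→d20:-→d21:-→d22:-→d23:-→d24:-→d25:-→d26:-→d27:H0  best=H0
  add 240.228.138.0/26 -> H3 at depth 26
  add 240.224.0.0/13 -> H0 at depth 13
  ? 194.203.115.32  path d0:-→d1:-→d2:H0→d3:H2→d4:-→d5:-→d6:-→d7:-→d8:-→d9:-→d10:-→d11:-→d12:-→d13:-→d14:-→d15:-→d16:-→d17:-→d18:-→d19:-→d20:-→d21:-→d22:-→d23:-→d24:-→d25:-→d26:-→d27:H0  best=H0
  ? 198.152.98.96  path d0:-→d1:-→d2:H0→d3:H2→d4:-→d5:-→d6:-→d7:-→d8:H2→d9:-→d10:-→d11:-→d12:-→d13:-→d14:-→d15:-→d16:-→d17:-→d18:-→d19:-→d20:-→d21:-→d22:-→d23:-→d24:-→d25:-→d26:-→d27:H2  best=H2
  ? 240.228.138.1  path d0:-→d1:-→d2:H0→d3:-→d4:-→d5:-→d6:-→d7:-→d8:-→d9:-→d10:-→d11:-→d12:H1→d13:H0→d14:-→d15:-→d16:-→d17:-→d18:-→d19:-→d20:H1→d21:-→d22:-→d23:-→d24:H0→d25:-→d26:H3  best=H3
  del 240.228.138.0/24 (clear depth 24)
  add 240.0.0.0/8 -> H2 at depth 8
  del 192.0.0.0/2 (clear depth 2)
  add 240.228.128.0/20 -> H0 at depth 20
  add 240.228.138.32/28 -> H1 at depth 28
  ? 240.228.129.100  path d0:-→d1:-→d2:-→d3:-→d4:-→d5:-→d6:-→d7:-→d8:H2→d9:-→d10:-→d11:-→d12:H1→d13:H0→d14:-→d15:-→d16:-→d17:-→d18:-→d19:-→d20:H0  best=H0
  ? 240.228.138.34  path d0:-→d1:-→d2:-→d3:-→d4:-→d5:-→d6:-→d7:-→d8:H2→d9:-→d10:-→d11:-→d12:H1→d13:H0→d14:-→d15:-→d16:-→d17:-→d18:-→d19:-→d20:H0→d21:-→d22:-→d23:-→d24:-→d25:-→d26:H3→d27:-→d28:H1  best=H1
  add 240.228.138.0/23 -> H3 at depth 23
  ? 240.1.204.162  path d0:-→d1:-→d2:-→d3:-→d4:-→d5:-→d6:-→d7:-→d8:H2  best=H2

== LOOKUPS ==
["H0","H2","H2","H1","H0","H1","H1","H1","H0","H0","H2","H3","H0","H1","H2"]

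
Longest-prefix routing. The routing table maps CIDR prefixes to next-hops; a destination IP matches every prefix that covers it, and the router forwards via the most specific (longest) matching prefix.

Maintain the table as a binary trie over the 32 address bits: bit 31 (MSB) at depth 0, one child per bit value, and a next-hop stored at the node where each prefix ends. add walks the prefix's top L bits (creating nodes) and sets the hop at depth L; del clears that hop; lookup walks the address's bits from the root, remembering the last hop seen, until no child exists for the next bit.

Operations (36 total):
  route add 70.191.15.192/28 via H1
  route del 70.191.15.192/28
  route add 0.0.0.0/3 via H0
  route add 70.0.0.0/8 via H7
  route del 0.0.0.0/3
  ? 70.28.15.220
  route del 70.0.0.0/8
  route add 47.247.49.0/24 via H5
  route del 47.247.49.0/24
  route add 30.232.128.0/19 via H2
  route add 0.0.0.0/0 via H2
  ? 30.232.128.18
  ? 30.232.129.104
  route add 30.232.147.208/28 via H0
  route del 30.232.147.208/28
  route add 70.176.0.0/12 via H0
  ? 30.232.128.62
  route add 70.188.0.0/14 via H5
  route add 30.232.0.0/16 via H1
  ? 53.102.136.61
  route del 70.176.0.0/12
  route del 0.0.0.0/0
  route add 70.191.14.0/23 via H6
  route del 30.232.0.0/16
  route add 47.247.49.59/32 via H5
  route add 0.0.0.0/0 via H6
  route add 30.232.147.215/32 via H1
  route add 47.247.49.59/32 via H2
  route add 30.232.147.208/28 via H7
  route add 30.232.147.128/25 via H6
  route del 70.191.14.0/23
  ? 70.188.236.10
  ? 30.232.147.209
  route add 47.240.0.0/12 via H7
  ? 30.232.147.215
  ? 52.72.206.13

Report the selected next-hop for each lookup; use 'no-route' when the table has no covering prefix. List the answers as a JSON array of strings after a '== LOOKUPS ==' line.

Process each operation:
  + 70.191.15.192/28 (H1) depth=28
  - 70.191.15.192/28 clear@28
  + 0.0.0.0/3 (H0) depth=3
  + 70.0.0.0/8 (H7) depth=8
  - 0.0.0.0/3 clear@3
  ? 70.28.15.220  path d0:-→d1:-→d2:-→d3:-→d4:-→d5:-→d6:-→d7:-→d8:H7  best=H7
  - 70.0.0.0/8 clear@8
  + 47.247.49.0/24 (H5) depth=24
  - 47.247.49.0/24 clear@24
  + 30.232.128.0/19 (H2) depth=19
  + 0.0.0.0/0 (H2) depth=0
  ? 30.232.128.18  path d0:H2→d1:-→d2:-→d3:-→d4:-→d5:-→d6:-→d7:-→d8:-→d9:-→d10:-→d11:-→d12:-→d13:-→d14:-→d15:-→d16:-→d17:-→d18:-→d19:H2  best=H2
  ? 30.232.129.104  path d0:H2→d1:-→d2:-→d3:-→d4:-→d5:-→d6:-→d7:-→d8:-→d9:-→d10:-→d11:-→d12:-→d13:-→d14:-→d15:-→d16:-→d17:-→d18:-→d19:H2  best=H2
  + 30.232.147.208/28 (H0) depth=28
  - 30.232.147.208/28 clear@28
  + 70.176.0.0/12 (H0) depth=12
  ? 30.232.128.62  path d0:H2→d1:-→d2:-→d3:-→d4:-→d5:-→d6:-→d7:-→d8:-→d9:-→d10:-→d11:-→d12:-→d13:-→d14:-→d15:-→d16:-→d17:-→d18:-→d19:H2  best=H2
  + 70.188.0.0/14 (H5) depth=14
  + 30.232.0.0/16 (H1) depth=16
  ? 53.102.136.61  path d0:H2→d1:-→d2:-→d3:-  best=H2
  - 70.176.0.0/12 clear@12
  - 0.0.0.0/0 clear@0
  + 70.191.14.0/23 (H6) depth=23
  - 30.232.0.0/16 clear@16
  + 47.247.49.59/32 (H5) depth=32
  + 0.0.0.0/0 (H6) depth=0
  + 30.232.147.215/32 (H1) depth=32
  + 47.247.49.59/32 (H2) depth=32
  + 30.232.147.208/28 (H7) depth=28
  + 30.232.147.128/25 (H6) depth=25
  - 70.191.14.0/23 clear@23
  ? 70.188.236.10  path d0:H6→d1:-→d2:-→d3:-→d4:-→d5:-→d6:-→d7:-→d8:-→d9:-→d10:-→d11:-→d12:-→d13:-→d14:H5  best=H5
  ? 30.232.147.209  path d0:H6→d1:-→d2:-→d3:-→d4:-→d5:-→d6:-→d7:-→d8:-→d9:-→d10:-→d11:-→d12:-→d13:-→d14:-→d15:-→d16:-→d17:-→d18:-→d19:H2→d20:-→d21:-→d22:-→d23:-→d24:-→d25:H6→d26:-→d27:-→d28:H7→d29:-  best=H7
  + 47.240.0.0/12 (H7) depth=12
  ? 30.232.147.215  path d0:H6→d1:-→d2:-→d3:-→d4:-→d5:-→d6:-→d7:-→d8:-→d9:-→d10:-→d11:-→d12:-→d13:-→d14:-→d15:-→d16:-→d17:-→d18:-→d19:H2→d20:-→d21:-→d22:-→d23:-→d24:-→d25:H6→d26:-→d27:-→d28:H7→d29:-→d30:-→d31:-→d32:H1  best=H1
  ? 52.72.206.13  path d0:H6→d1:-→d2:-→d3:-  best=H6

== LOOKUPS ==
["H7","H2","H2","H2","H2","H5","H7","H1","H6"]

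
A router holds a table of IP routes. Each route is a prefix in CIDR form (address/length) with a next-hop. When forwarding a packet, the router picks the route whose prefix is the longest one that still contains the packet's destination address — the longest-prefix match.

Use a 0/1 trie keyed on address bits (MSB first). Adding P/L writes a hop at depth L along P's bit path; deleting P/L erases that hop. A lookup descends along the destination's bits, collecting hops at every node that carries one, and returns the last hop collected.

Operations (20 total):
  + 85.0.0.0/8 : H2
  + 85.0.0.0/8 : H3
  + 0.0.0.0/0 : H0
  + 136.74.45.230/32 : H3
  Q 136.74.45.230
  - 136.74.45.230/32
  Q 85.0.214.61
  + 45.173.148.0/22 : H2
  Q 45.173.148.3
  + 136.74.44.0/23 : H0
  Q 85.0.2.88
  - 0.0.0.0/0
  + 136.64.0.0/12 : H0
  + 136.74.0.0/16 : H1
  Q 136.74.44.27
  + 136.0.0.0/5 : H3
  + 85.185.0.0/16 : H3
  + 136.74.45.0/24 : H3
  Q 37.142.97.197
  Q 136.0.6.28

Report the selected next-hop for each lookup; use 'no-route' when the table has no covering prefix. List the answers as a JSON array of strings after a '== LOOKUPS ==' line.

Apply in order:
  add 85.0.0.0/8 -> H2 at depth 8
  add 85.0.0.0/8 -> H3 at depth 8
  add 0.0.0.0/0 -> H0 at depth 0
  add 136.74.45.230/32 -> H3 at depth 32
  Q 136.74.45.230: descend 10001000010010100010110111100110 ; hops seen [H0,H3] ; pick H3
  del 136.74.45.230/32 (clear depth 32)
  Q 85.0.214.61: descend 01010101 ; hops seen [H0,H3] ; pick H3
  add 45.173.148.0/22 -> H2 at depth 22
  Q 45.173.148.3: descend 0010110110101101100101 ; hops seen [H0,H2] ; pick H2
  add 136.74.44.0/23 -> H0 at depth 23
  Q 85.0.2.88: descend 01010101 ; hops seen [H0,H3] ; pick H3
  del 0.0.0.0/0 (clear depth 0)
  add 136.64.0.0/12 -> H0 at depth 12
  add 136.74.0.0/16 -> H1 at depth 16
  Q 136.74.44.27: descend 10001000010010100010110 ; hops seen [H0,H1,H0] ; pick H0
  add 136.0.0.0/5 -> H3 at depth 5
  add 85.185.0.0/16 -> H3 at depth 16
  add 136.74.45.0/24 -> H3 at depth 24
  Q 37.142.97.197: descend 0010 ; hops seen [∅] ; pick no-route
  Q 136.0.6.28: descend 100010000 ; hops seen [H3] ; pick H3

== LOOKUPS ==
["H3","H3","H2","H3","H0","no-route","H3"]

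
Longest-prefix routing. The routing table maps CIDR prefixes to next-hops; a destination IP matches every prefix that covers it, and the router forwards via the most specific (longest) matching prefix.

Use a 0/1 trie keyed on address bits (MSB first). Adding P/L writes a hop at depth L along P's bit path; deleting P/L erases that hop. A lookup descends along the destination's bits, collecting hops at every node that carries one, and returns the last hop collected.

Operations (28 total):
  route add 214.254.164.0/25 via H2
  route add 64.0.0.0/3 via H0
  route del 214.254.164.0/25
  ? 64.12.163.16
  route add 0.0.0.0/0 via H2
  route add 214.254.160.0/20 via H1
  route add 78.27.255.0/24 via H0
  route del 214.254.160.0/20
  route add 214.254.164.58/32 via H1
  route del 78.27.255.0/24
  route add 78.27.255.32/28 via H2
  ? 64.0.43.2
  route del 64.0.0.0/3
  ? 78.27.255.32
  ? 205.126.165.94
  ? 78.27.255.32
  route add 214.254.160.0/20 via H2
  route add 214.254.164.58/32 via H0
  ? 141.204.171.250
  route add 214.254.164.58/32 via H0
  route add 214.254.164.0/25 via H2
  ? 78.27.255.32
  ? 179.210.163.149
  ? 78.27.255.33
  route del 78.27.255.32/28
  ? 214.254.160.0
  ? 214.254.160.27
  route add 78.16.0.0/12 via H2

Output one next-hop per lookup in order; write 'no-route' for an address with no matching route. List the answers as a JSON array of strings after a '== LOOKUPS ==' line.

Apply in order:
  add 214.254.164.0/25 -> H2 at depth 25
  add 64.0.0.0/3 -> H0 at depth 3
  del 214.254.164.0/25 (clear depth 25)
  lookup 64.12.163.16: bits 010 walk d0:-→d1:-→d2:-→d3:H0 -> H0
  add 0.0.0.0/0 -> H2 at depth 0
  add 214.254.160.0/20 -> H1 at depth 20
  add 78.27.255.0/24 -> H0 at depth 24
  del 214.254.160.0/20 (clear depth 20)
  add 214.254.164.58/32 -> H1 at depth 32
  del 78.27.255.0/24 (clear depth 24)
  add 78.27.255.32/28 -> H2 at depth 28
  lookup 64.0.43.2: bits 0100 walk d0:H2→d1:-→d2:-→d3:H0→d4:- -> H0
  del 64.0.0.0/3 (clear depth 3)
  lookup 78.27.255.32: bits 0100111000011011111111110010 walk d0:H2→d1:-→d2:-→d3:-→d4:-→d5:-→d6:-→d7:-→d8:-→d9:-→d10:-→d11:-→d12:-→d13:-→d14:-→d15:-→d16:-→d17:-→d18:-→d19:-→d20:-→d21:-→d22:-→d23:-→d24:-→d25:-→d26:-→d27:-→d28:H2 -> H2
  lookup 205.126.165.94: bits 110 walk d0:H2→d1:-→d2:-→d3:- -> H2
  lookup 78.27.255.32: bits 0100111000011011111111110010 walk d0:H2→d1:-→d2:-→d3:-→d4:-→d5:-→d6:-→d7:-→d8:-→d9:-→d10:-→d11:-→d12:-→d13:-→d14:-→d15:-→d16:-→d17:-→d18:-→d19:-→d20:-→d21:-→d22:-→d23:-→d24:-→d25:-→d26:-→d27:-→d28:H2 -> H2
  add 214.254.160.0/20 -> H2 at depth 20
  add 214.254.164.58/32 -> H0 at depth 32
  lookup 141.204.171.250: bits 1 walk d0:H2→d1:- -> H2
  add 214.254.164.58/32 -> H0 at depth 32
  add 214.254.164.0/25 -> H2 at depth 25
  lookup 78.27.255.32: bits 0100111000011011111111110010 walk d0:H2→d1:-→d2:-→d3:-→d4:-→d5:-→d6:-→d7:-→d8:-→d9:-→d10:-→d11:-→d12:-→d13:-→d14:-→d15:-→d16:-→d17:-→d18:-→d19:-→d20:-→d21:-→d22:-→d23:-→d24:-→d25:-→d26:-→d27:-→d28:H2 -> H2
  lookup 179.210.163.149: bits 1 walk d0:H2→d1:- -> H2
  lookup 78.27.255.33: bits 0100111000011011111111110010 walk d0:H2→d1:-→d2:-→d3:-→d4:-→d5:-→d6:-→d7:-→d8:-→d9:-→d10:-→d11:-→d12:-→d13:-→d14:-→d15:-→d16:-→d17:-→d18:-→d19:-→d20:-→d21:-→d22:-→d23:-→d24:-→d25:-→d26:-→d27:-→d28:H2 -> H2
  del 78.27.255.32/28 (clear depth 28)
  lookup 214.254.160.0: bits 110101101111111010100 walk d0:H2→d1:-→d2:-→d3:-→d4:-→d5:-→d6:-→d7:-→d8:-→d9:-→d10:-→d11:-→d12:-→d13:-→d14:-→d15:-→d16:-→d17:-→d18:-→d19:-→d20:H2→d21:- -> H2
  lookup 214.254.160.27: bits 110101101111111010100 walk d0:H2→d1:-→d2:-→d3:-→d4:-→d5:-→d6:-→d7:-→d8:-→d9:-→d10:-→d11:-→d12:-→d13:-→d14:-→d15:-→d16:-→d17:-→d18:-→d19:-→d20:H2→d21:- -> H2
  add 78.16.0.0/12 -> H2 at depth 12

== LOOKUPS ==
["H0","H0","H2","H2","H2","H2","H2","H2","H2","H2","H2"]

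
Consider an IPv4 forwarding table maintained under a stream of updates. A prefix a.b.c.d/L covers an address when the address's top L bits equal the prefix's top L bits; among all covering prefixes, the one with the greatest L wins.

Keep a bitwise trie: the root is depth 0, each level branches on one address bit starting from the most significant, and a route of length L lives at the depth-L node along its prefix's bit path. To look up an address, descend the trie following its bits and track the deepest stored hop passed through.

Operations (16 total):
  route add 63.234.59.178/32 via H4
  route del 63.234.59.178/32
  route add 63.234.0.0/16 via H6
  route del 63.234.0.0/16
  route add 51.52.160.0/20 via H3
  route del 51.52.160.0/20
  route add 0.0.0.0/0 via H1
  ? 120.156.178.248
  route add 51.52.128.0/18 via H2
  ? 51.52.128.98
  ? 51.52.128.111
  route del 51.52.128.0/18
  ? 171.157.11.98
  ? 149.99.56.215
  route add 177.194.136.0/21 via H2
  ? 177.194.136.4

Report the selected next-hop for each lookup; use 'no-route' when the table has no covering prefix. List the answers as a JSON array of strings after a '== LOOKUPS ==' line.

Trace:
  add 63.234.59.178/32 -> H4 at depth 32
  - 63.234.59.178/32 clear@32
  add 63.234.0.0/16 -> H6 at depth 16
  - 63.234.0.0/16 clear@16
  add 51.52.160.0/20 -> H3 at depth 20
  - 51.52.160.0/20 clear@20
  add 0.0.0.0/0 -> H1 at depth 0
  lookup 120.156.178.248: bits 0 walk d0:H1→d1:- -> H1
  add 51.52.128.0/18 -> H2 at depth 18
  lookup 51.52.128.98: bits 001100110011010010 walk d0:H1→d1:-→d2:-→d3:-→d4:-→d5:-→d6:-→d7:-→d8:-→d9:-→d10:-→d11:-→d12:-→d13:-→d14:-→d15:-→d16:-→d17:-→d18:H2 -> H2
  lookup 51.52.128.111: bits 001100110011010010 walk d0:H1→d1:-→d2:-→d3:-→d4:-→d5:-→d6:-→d7:-→d8:-→d9:-→d10:-→d11:-→d12:-→d13:-→d14:-→d15:-→d16:-→d17:-→d18:H2 -> H2
  - 51.52.128.0/18 clear@18
  lookup 171.157.11.98: bits ε walk d0:H1 -> H1
  lookup 149.99.56.215: bits ε walk d0:H1 -> H1
  add 177.194.136.0/21 -> H2 at depth 21
  lookup 177.194.136.4: bits 101100011100001010001 walk d0:H1→d1:-→d2:-→d3:-→d4:-→d5:-→d6:-→d7:-→d8:-→d9:-→d10:-→d11:-→d12:-→d13:-→d14:-→d15:-→d16:-→d17:-→d18:-→d19:-→d20:-→d21:H2 -> H2

== LOOKUPS ==
["H1","H2","H2","H1","H1","H2"]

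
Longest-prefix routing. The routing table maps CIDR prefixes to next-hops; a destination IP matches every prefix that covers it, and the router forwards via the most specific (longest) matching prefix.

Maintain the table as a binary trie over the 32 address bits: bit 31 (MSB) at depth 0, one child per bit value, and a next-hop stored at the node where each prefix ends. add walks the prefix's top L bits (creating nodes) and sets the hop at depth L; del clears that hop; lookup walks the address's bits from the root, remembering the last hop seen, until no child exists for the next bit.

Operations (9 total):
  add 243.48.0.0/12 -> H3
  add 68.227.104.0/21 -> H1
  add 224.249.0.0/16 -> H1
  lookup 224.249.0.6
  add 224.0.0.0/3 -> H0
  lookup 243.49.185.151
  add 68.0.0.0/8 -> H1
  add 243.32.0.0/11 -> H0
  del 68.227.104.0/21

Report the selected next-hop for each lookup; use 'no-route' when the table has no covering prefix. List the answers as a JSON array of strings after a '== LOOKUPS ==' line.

Trace:
  add 243.48.0.0/12 -> H3 at depth 12
  add 68.227.104.0/21 -> H1 at depth 21
  add 224.249.0.0/16 -> H1 at depth 16
  Q 224.249.0.6: descend 1110000011111001 ; hops seen [H1] ; pick H1
  add 224.0.0.0/3 -> H0 at depth 3
  Q 243.49.185.151: descend 111100110011 ; hops seen [H0,H3] ; pick H3
  add 68.0.0.0/8 -> H1 at depth 8
  add 243.32.0.0/11 -> H0 at depth 11
  - 68.227.104.0/21 clear@21

== LOOKUPS ==
["H1","H3"]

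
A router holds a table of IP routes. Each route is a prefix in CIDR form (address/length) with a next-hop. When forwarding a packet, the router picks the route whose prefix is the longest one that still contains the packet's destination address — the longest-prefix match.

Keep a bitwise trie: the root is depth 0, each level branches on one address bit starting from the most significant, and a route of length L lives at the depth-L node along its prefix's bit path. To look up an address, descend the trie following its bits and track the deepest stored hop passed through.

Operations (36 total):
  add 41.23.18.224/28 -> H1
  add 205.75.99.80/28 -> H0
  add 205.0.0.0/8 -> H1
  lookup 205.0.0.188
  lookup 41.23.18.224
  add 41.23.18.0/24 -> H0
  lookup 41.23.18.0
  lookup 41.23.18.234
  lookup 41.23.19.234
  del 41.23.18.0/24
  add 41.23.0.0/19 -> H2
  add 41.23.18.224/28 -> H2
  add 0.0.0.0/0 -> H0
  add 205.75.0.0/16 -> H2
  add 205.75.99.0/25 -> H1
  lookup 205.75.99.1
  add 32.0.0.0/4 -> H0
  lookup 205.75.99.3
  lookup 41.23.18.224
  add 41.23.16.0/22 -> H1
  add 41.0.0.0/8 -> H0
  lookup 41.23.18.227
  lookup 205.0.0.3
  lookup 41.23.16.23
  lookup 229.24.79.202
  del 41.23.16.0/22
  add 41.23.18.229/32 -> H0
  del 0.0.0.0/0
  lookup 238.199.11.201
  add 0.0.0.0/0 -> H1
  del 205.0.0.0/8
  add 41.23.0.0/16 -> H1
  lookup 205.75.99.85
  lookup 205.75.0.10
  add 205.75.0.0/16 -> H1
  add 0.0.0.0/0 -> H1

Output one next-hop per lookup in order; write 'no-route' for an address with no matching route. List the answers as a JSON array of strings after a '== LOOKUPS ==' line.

Trace:
  + 41.23.18.224/28 (H1) depth=28
  + 205.75.99.80/28 (H0) depth=28
  + 205.0.0.0/8 (H1) depth=8
  lookup 205.0.0.188: bits 110011010 walk d0:-→d1:-→d2:-→d3:-→d4:-→d5:-→d6:-→d7:-→d8:H1→d9:- -> H1
  lookup 41.23.18.224: bits 0010100100010111000100101110 walk d0:-→d1:-→d2:-→d3:-→d4:-→d5:-→d6:-→d7:-→d8:-→d9:-→d10:-→d11:-→d12:-→d13:-→d14:-→d15:-→d16:-→d17:-→d18:-→d19:-→d20:-→d21:-→d22:-→d23:-→d24:-→d25:-→d26:-→d27:-→d28:H1 -> H1
  + 41.23.18.0/24 (H0) depth=24
  lookup 41.23.18.0: bits 001010010001011100010010 walk d0:-→d1:-→d2:-→d3:-→d4:-→d5:-→d6:-→d7:-→d8:-→d9:-→d10:-→d11:-→d12:-→d13:-→d14:-→d15:-→d16:-→d17:-→d18:-→d19:-→d20:-→d21:-→d22:-→d23:-→d24:H0 -> H0
  lookup 41.23.18.234: bits 0010100100010111000100101110 walk d0:-→d1:-→d2:-→d3:-→d4:-→d5:-→d6:-→d7:-→d8:-→d9:-→d10:-→d11:-→d12:-→d13:-→d14:-→d15:-→d16:-→d17:-→d18:-→d19:-→d20:-→d21:-→d22:-→d23:-→d24:H0→d25:-→d26:-→d27:-→d28:H1 -> H1
  lookup 41.23.19.234: bits 00101001000101110001001 walk d0:-→d1:-→d2:-→d3:-→d4:-→d5:-→d6:-→d7:-→d8:-→d9:-→d10:-→d11:-→d12:-→d13:-→d14:-→d15:-→d16:-→d17:-→d18:-→d19:-→d20:-→d21:-→d22:-→d23:- -> no-route
  - 41.23.18.0/24 clear@24
  + 41.23.0.0/19 (H2) depth=19
  + 41.23.18.224/28 (H2) depth=28
  + 0.0.0.0/0 (H0) depth=0
  + 205.75.0.0/16 (H2) depth=16
  + 205.75.99.0/25 (H1) depth=25
  lookup 205.75.99.1: bits 1100110101001011011000110 walk d0:H0→d1:-→d2:-→d3:-→d4:-→d5:-→d6:-→d7:-→d8:H1→d9:-→d10:-→d11:-→d12:-→d13:-→d14:-→d15:-→d16:H2→d17:-→d18:-→d19:-→d20:-→d21:-→d22:-→d23:-→d24:-→d25:H1 -> H1
  + 32.0.0.0/4 (H0) depth=4
  lookup 205.75.99.3: bits 1100110101001011011000110 walk d0:H0→d1:-→d2:-→d3:-→d4:-→d5:-→d6:-→d7:-→d8:H1→d9:-→d10:-→d11:-→d12:-→d13:-→d14:-→d15:-→d16:H2→d17:-→d18:-→d19:-→d20:-→d21:-→d22:-→d23:-→d24:-→d25:H1 -> H1
  lookup 41.23.18.224: bits 0010100100010111000100101110 walk d0:H0→d1:-→d2:-→d3:-→d4:H0→d5:-→d6:-→d7:-→d8:-→d9:-→d10:-→d11:-→d12:-→d13:-→d14:-→d15:-→d16:-→d17:-→d18:-→d19:H2→d20:-→d21:-→d22:-→d23:-→d24:-→d25:-→d26:-→d27:-→d28:H2 -> H2
  + 41.23.16.0/22 (H1) depth=22
  + 41.0.0.0/8 (H0) depth=8
  lookup 41.23.18.227: bits 0010100100010111000100101110 walk d0:H0→d1:-→d2:-→d3:-→d4:H0→d5:-→d6:-→d7:-→d8:H0→d9:-→d10:-→d11:-→d12:-→d13:-→d14:-→d15:-→d16:-→d17:-→d18:-→d19:H2→d20:-→d21:-→d22:H1→d23:-→d24:-→d25:-→d26:-→d27:-→d28:H2 -> H2
  lookup 205.0.0.3: bits 110011010 walk d0:H0→d1:-→d2:-→d3:-→d4:-→d5:-→d6:-→d7:-→d8:H1→d9:- -> H1
  lookup 41.23.16.23: bits 0010100100010111000100 walk d0:H0→d1:-→d2:-→d3:-→d4:H0→d5:-→d6:-→d7:-→d8:H0→d9:-→d10:-→d11:-→d12:-→d13:-→d14:-→d15:-→d16:-→d17:-→d18:-→d19:H2→d20:-→d21:-→d22:H1 -> H1
  lookup 229.24.79.202: bits 11 walk d0:H0→d1:-→d2:- -> H0
  - 41.23.16.0/22 clear@22
  + 41.23.18.229/32 (H0) depth=32
  - 0.0.0.0/0 clear@0
  lookup 238.199.11.201: bits 11 walk d0:-→d1:-→d2:- -> no-route
  + 0.0.0.0/0 (H1) depth=0
  - 205.0.0.0/8 clear@8
  + 41.23.0.0/16 (H1) depth=16
  lookup 205.75.99.85: bits 1100110101001011011000110101 walk d0:H1→d1:-→d2:-→d3:-→d4:-→d5:-→d6:-→d7:-→d8:-→d9:-→d10:-→d11:-→d12:-→d13:-→d14:-→d15:-→d16:H2→d17:-→d18:-→d19:-→d20:-→d21:-→d22:-→d23:-→d24:-→d25:H1→d26:-→d27:-→d28:H0 -> H0
  lookup 205.75.0.10: bits 11001101010010110 walk d0:H1→d1:-→d2:-→d3:-→d4:-→d5:-→d6:-→d7:-→d8:-→d9:-→d10:-→d11:-→d12:-→d13:-→d14:-→d15:-→d16:H2→d17:- -> H2
  + 205.75.0.0/16 (H1) depth=16
  + 0.0.0.0/0 (H1) depth=0

== LOOKUPS ==
["H1","H1","H0","H1","no-route","H1","H1","H2","H2","H1","H1","H0","no-route","H0","H2"]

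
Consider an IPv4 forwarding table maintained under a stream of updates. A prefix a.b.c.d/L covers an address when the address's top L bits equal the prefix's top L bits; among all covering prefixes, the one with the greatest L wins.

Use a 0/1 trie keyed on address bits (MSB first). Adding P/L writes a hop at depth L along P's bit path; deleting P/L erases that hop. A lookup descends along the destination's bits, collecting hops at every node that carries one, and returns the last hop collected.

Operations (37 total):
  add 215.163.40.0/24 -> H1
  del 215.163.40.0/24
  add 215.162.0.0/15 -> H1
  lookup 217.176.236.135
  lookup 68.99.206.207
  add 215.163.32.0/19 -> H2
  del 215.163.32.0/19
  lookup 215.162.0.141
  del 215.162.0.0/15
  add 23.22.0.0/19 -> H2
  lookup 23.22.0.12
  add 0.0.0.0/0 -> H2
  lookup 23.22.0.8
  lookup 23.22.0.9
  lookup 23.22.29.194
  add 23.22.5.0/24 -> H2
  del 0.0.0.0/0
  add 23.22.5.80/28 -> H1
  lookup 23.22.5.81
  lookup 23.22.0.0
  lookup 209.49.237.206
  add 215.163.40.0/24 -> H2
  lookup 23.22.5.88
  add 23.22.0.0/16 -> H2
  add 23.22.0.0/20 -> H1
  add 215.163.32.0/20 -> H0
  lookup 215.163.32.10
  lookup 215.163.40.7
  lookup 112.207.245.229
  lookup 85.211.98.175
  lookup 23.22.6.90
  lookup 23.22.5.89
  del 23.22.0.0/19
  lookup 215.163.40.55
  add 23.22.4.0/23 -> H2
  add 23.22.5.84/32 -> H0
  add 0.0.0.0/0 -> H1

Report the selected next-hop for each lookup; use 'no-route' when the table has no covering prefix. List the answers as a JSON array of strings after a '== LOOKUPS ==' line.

Apply in order:
  + 215.163.40.0/24 (H1) depth=24
  - 215.163.40.0/24 clear@24
  + 215.162.0.0/15 (H1) depth=15
  lookup 217.176.236.135: bits 1101 walk d0:-→d1:-→d2:-→d3:-→d4:- -> no-route
  lookup 68.99.206.207: bits ε walk d0:- -> no-route
  + 215.163.32.0/19 (H2) depth=19
  - 215.163.32.0/19 clear@19
  lookup 215.162.0.141: bits 110101111010001 walk d0:-→d1:-→d2:-→d3:-→d4:-→d5:-→d6:-→d7:-→d8:-→d9:-→d10:-→d11:-→d12:-→d13:-→d14:-→d15:H1 -> H1
  - 215.162.0.0/15 clear@15
  + 23.22.0.0/19 (H2) depth=19
  lookup 23.22.0.12: bits 0001011100010110000 walk d0:-→d1:-→d2:-→d3:-→d4:-→d5:-→d6:-→d7:-→d8:-→d9:-→d10:-→d11:-→d12:-→d13:-→d14:-→d15:-→d16:-→d17:-→d18:-→d19:H2 -> H2
  + 0.0.0.0/0 (H2) depth=0
  lookup 23.22.0.8: bits 0001011100010110000 walk d0:H2→d1:-→d2:-→d3:-→d4:-→d5:-→d6:-→d7:-→d8:-→d9:-→d10:-→d11:-→d12:-→d13:-→d14:-→d15:-→d16:-→d17:-→d18:-→d19:H2 -> H2
  lookup 23.22.0.9: bits 0001011100010110000 walk d0:H2→d1:-→d2:-→d3:-→d4:-→d5:-→d6:-→d7:-→d8:-→d9:-→d10:-→d11:-→d12:-→d13:-→d14:-→d15:-→d16:-→d17:-→d18:-→d19:H2 -> H2
  lookup 23.22.29.194: bits 0001011100010110000 walk d0:H2→d1:-→d2:-→d3:-→d4:-→d5:-→d6:-→d7:-→d8:-→d9:-→d10:-→d11:-→d12:-→d13:-→d14:-→d15:-→d16:-→d17:-→d18:-→d19:H2 -> H2
  + 23.22.5.0/24 (H2) depth=24
  - 0.0.0.0/0 clear@0
  + 23.22.5.80/28 (H1) depth=28
  lookup 23.22.5.81: bits 0001011100010110000001010101 walk d0:-→d1:-→d2:-→d3:-→d4:-→d5:-→d6:-→d7:-→d8:-→d9:-→d10:-→d11:-→d12:-→d13:-→d14:-→d15:-→d16:-→d17:-→d18:-→d19:H2→d20:-→d21:-→d22:-→d23:-→d24:H2→d25:-→d26:-→d27:-→d28:H1 -> H1
  lookup 23.22.0.0: bits 000101110001011000000 walk d0:-→d1:-→d2:-→d3:-→d4:-→d5:-→d6:-→d7:-→d8:-→d9:-→d10:-→d11:-→d12:-→d13:-→d14:-→d15:-→d16:-→d17:-→d18:-→d19:H2→d20:-→d21:- -> H2
  lookup 209.49.237.206: bits 11010 walk d0:-→d1:-→d2:-→d3:-→d4:-→d5:- -> no-route
  + 215.163.40.0/24 (H2) depth=24
  lookup 23.22.5.88: bits 0001011100010110000001010101 walk d0:-→d1:-→d2:-→d3:-→d4:-→d5:-→d6:-→d7:-→d8:-→d9:-→d10:-→d11:-→d12:-→d13:-→d14:-→d15:-→d16:-→d17:-→d18:-→d19:H2→d20:-→d21:-→d22:-→d23:-→d24:H2→d25:-→d26:-→d27:-→d28:H1 -> H1
  + 23.22.0.0/16 (H2) depth=16
  + 23.22.0.0/20 (H1) depth=20
  + 215.163.32.0/20 (H0) depth=20
  lookup 215.163.32.10: bits 11010111101000110010 walk d0:-→d1:-→d2:-→d3:-→d4:-→d5:-→d6:-→d7:-→d8:-→d9:-→d10:-→d11:-→d12:-→d13:-→d14:-→d15:-→d16:-→d17:-→d18:-→d19:-→d20:H0 -> H0
  lookup 215.163.40.7: bits 110101111010001100101000 walk d0:-→d1:-→d2:-→d3:-→d4:-→d5:-→d6:-→d7:-→d8:-→d9:-→d10:-→d11:-→d12:-→d13:-→d14:-→d15:-→d16:-→d17:-→d18:-→d19:-→d20:H0→d21:-→d22:-→d23:-→d24:H2 -> H2
  lookup 112.207.245.229: bits 0 walk d0:-→d1:- -> no-route
  lookup 85.211.98.175: bits 0 walk d0:-→d1:- -> no-route
  lookup 23.22.6.90: bits 0001011100010110000001 walk d0:-→d1:-→d2:-→d3:-→d4:-→d5:-→d6:-→d7:-→d8:-→d9:-→d10:-→d11:-→d12:-→d13:-→d14:-→d15:-→d16:H2→d17:-→d18:-→d19:H2→d20:H1→d21:-→d22:- -> H1
  lookup 23.22.5.89: bits 0001011100010110000001010101 walk d0:-→d1:-→d2:-→d3:-→d4:-→d5:-→d6:-→d7:-→d8:-→d9:-→d10:-→d11:-→d12:-→d13:-→d14:-→d15:-→d16:H2→d17:-→d18:-→d19:H2→d20:H1→d21:-→d22:-→d23:-→d24:H2→d25:-→d26:-→d27:-→d28:H1 -> H1
  - 23.22.0.0/19 clear@19
  lookup 215.163.40.55: bits 110101111010001100101000 walk d0:-→d1:-→d2:-→d3:-→d4:-→d5:-→d6:-→d7:-→d8:-→d9:-→d10:-→d11:-→d12:-→d13:-→d14:-→d15:-→d16:-→d17:-→d18:-→d19:-→d20:H0→d21:-→d22:-→d23:-→d24:H2 -> H2
  + 23.22.4.0/23 (H2) depth=23
  + 23.22.5.84/32 (H0) depth=32
  + 0.0.0.0/0 (H1) depth=0

== LOOKUPS ==
["no-route","no-route","H1","H2","H2","H2","H2","H1","H2","no-route","H1","H0","H2","no-route","no-route","H1","H1","H2"]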